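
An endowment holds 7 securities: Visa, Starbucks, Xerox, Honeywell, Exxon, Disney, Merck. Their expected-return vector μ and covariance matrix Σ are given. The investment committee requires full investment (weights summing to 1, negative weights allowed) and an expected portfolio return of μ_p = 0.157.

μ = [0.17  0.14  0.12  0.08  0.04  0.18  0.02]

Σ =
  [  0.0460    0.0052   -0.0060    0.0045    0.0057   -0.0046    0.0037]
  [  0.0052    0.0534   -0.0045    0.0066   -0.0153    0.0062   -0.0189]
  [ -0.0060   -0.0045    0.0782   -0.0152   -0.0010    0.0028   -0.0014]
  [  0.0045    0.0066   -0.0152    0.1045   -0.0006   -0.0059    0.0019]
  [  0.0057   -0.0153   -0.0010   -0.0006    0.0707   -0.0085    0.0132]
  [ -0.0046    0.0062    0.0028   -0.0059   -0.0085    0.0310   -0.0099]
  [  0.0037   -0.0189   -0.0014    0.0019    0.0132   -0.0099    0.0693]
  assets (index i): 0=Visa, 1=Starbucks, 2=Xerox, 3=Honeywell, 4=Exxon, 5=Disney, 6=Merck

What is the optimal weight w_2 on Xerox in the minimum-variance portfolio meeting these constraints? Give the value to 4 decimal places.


p=Σ⁻¹μ = [3.9745  2.3763  1.9899  1.0980  1.3420  6.7804  1.4476]
q=Σ⁻¹𝟙 = [20.0812  25.3316  17.1703  11.7508  19.3121  43.4395  22.8183]
a=μᵀp=2.638084  b=𝟙ᵀp=19.008684  c=𝟙ᵀq=159.903794  D=ac−b²=60.509572
λ₁=(c·0.157−b)/D = (159.903794·0.157−19.008684)/60.509572 = 0.100748
λ₂=(a−b·0.157)/D = (2.638084−19.008684·0.157)/60.509572 = -0.005723
w* = 0.100748·p + -0.005723·q:
  w_0 = 0.100748·3.9745 + -0.005723·20.0812 = 0.2855  (Visa)
  w_1 = 0.100748·2.3763 + -0.005723·25.3316 = 0.0944  (Starbucks)
  w_2 = 0.100748·1.9899 + -0.005723·17.1703 = 0.1022  (Xerox)
  w_3 = 0.100748·1.0980 + -0.005723·11.7508 = 0.0434  (Honeywell)
  w_4 = 0.100748·1.3420 + -0.005723·19.3121 = 0.0247  (Exxon)
  w_5 = 0.100748·6.7804 + -0.005723·43.4395 = 0.4345  (Disney)
  w_6 = 0.100748·1.4476 + -0.005723·22.8183 = 0.0153  (Merck)
Σw_i=1.0000  μᵀw=0.1570
σ²=wᵀΣw=λ₁·μ_p+λ₂ = 0.100748·0.157 + -0.005723 = 0.010095 ≈ 0.0101

0.1022


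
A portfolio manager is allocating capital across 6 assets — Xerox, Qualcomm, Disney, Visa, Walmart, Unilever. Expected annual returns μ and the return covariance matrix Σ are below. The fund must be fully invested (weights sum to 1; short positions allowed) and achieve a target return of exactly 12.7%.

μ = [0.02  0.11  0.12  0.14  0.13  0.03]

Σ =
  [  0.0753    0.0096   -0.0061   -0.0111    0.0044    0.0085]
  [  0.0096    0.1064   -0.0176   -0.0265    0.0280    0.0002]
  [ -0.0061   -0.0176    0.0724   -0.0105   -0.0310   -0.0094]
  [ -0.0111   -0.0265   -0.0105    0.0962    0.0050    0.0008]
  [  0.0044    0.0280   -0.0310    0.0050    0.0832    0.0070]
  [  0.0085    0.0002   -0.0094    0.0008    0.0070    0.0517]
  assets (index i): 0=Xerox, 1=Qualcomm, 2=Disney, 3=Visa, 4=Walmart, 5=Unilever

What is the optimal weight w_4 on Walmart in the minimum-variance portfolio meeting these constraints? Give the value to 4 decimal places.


0.2436

u=Σ⁻¹μ = [0.4531  1.5492  3.3837  2.1890  2.0791  0.7996]
v=Σ⁻¹𝟙 = [13.4645  13.6129  29.9593  18.0154  15.1066  20.1990]
a=μᵀu=1.186254  b=𝟙ᵀu=10.453797  c=𝟙ᵀv=110.357628  D=ac−b²=21.630302
λ₁=(c·0.127−b)/D = (110.357628·0.127−10.453797)/21.630302 = 0.164659
λ₂=(a−b·0.127)/D = (1.186254−10.453797·0.127)/21.630302 = -0.006536
w* = 0.164659·u + -0.006536·v:
  w_0 = 0.164659·0.4531 + -0.006536·13.4645 = -0.0134  (Xerox)
  w_1 = 0.164659·1.5492 + -0.006536·13.6129 = 0.1661  (Qualcomm)
  w_2 = 0.164659·3.3837 + -0.006536·29.9593 = 0.3613  (Disney)
  w_3 = 0.164659·2.1890 + -0.006536·18.0154 = 0.2427  (Visa)
  w_4 = 0.164659·2.0791 + -0.006536·15.1066 = 0.2436  (Walmart)
  w_5 = 0.164659·0.7996 + -0.006536·20.1990 = -0.0004  (Unilever)
Σw_i=1.0000  μᵀw=0.1270
σ²=wᵀΣw=λ₁·μ_p+λ₂ = 0.164659·0.127 + -0.006536 = 0.014376 ≈ 0.0144


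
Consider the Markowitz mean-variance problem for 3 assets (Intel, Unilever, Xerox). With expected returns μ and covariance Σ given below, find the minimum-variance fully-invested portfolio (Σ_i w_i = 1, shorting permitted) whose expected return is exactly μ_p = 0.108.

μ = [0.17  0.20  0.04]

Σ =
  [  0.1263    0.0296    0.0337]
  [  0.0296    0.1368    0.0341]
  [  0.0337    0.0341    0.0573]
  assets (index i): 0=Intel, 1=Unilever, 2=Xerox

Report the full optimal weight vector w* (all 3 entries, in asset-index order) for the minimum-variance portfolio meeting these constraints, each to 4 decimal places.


u=Σ⁻¹μ = [1.2492  1.4100  -0.8757]
v=Σ⁻¹𝟙 = [3.5828  3.1817  13.4514]
a=μᵀu=0.459335  b=𝟙ᵀu=1.783475  c=𝟙ᵀv=20.215885  D=ac−b²=6.105069
λ₁=(c·0.108−b)/D = (20.215885·0.108−1.783475)/6.105069 = 0.065493
λ₂=(a−b·0.108)/D = (0.459335−1.783475·0.108)/6.105069 = 0.043688
w* = 0.065493·u + 0.043688·v:
  w_0 = 0.065493·1.2492 + 0.043688·3.5828 = 0.2383  (Intel)
  w_1 = 0.065493·1.4100 + 0.043688·3.1817 = 0.2313  (Unilever)
  w_2 = 0.065493·-0.8757 + 0.043688·13.4514 = 0.5303  (Xerox)
Σw_i=1.0000  μᵀw=0.1080
σ²=wᵀΣw=λ₁·μ_p+λ₂ = 0.065493·0.108 + 0.043688 = 0.050761 ≈ 0.0508

0.2383  0.2313  0.5303


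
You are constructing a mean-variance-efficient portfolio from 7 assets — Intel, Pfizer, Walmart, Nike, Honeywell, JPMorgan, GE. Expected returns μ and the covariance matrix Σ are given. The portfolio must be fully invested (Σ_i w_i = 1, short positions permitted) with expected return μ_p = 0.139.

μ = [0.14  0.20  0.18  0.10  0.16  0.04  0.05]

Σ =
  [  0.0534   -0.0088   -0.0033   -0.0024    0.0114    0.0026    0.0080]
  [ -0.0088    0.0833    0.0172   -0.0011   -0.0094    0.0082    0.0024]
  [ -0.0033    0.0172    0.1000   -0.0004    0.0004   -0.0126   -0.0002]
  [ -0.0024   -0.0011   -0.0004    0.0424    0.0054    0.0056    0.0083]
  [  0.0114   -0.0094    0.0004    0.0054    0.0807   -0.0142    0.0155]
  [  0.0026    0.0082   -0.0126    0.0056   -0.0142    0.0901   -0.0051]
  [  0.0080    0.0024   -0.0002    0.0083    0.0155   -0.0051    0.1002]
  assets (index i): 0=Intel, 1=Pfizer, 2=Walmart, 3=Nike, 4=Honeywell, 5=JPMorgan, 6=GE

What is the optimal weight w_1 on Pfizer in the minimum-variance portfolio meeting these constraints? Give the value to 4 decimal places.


u=Σ⁻¹μ = [2.8685  2.5927  1.5091  2.3540  1.8437  0.4666  -0.2456]
v=Σ⁻¹𝟙 = [18.6321  12.0933  10.0420  21.1020  10.6993  11.5456  5.4074]
a=μᵀu=1.728536  b=𝟙ᵀu=11.389001  c=𝟙ᵀv=89.521722  D=ac−b²=25.032205
λ₁=(c·0.139−b)/D = (89.521722·0.139−11.389001)/25.032205 = 0.042126
λ₂=(a−b·0.139)/D = (1.728536−11.389001·0.139)/25.032205 = 0.005811
w* = 0.042126·u + 0.005811·v:
  w_0 = 0.042126·2.8685 + 0.005811·18.6321 = 0.2291  (Intel)
  w_1 = 0.042126·2.5927 + 0.005811·12.0933 = 0.1795  (Pfizer)
  w_2 = 0.042126·1.5091 + 0.005811·10.0420 = 0.1219  (Walmart)
  w_3 = 0.042126·2.3540 + 0.005811·21.1020 = 0.2218  (Nike)
  w_4 = 0.042126·1.8437 + 0.005811·10.6993 = 0.1398  (Honeywell)
  w_5 = 0.042126·0.4666 + 0.005811·11.5456 = 0.0867  (JPMorgan)
  w_6 = 0.042126·-0.2456 + 0.005811·5.4074 = 0.0211  (GE)
Σw_i=1.0000  μᵀw=0.1390
σ²=wᵀΣw=λ₁·μ_p+λ₂ = 0.042126·0.139 + 0.005811 = 0.011667 ≈ 0.0117

0.1795


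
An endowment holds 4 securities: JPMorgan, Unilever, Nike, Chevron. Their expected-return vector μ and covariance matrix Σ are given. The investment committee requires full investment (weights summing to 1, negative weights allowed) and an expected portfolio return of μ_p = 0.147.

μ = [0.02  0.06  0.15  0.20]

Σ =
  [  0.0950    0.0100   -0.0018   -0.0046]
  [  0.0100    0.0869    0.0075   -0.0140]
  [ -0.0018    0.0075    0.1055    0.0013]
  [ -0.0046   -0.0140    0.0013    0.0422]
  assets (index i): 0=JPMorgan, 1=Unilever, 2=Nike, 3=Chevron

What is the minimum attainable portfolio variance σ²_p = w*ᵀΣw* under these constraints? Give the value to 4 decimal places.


0.0170

p=Σ⁻¹μ = [0.3409  1.3789  1.2656  5.1950]
q=Σ⁻¹𝟙 = [10.5987  14.3001  8.2814  29.3410]
a=μᵀp=1.318385  b=𝟙ᵀp=8.180378  c=𝟙ᵀq=62.521092  D=ac−b²=15.508269
λ₁=(c·0.147−b)/D = (62.521092·0.147−8.180378)/15.508269 = 0.065141
λ₂=(a−b·0.147)/D = (1.318385−8.180378·0.147)/15.508269 = 0.007471
w* = 0.065141·p + 0.007471·q:
  w_0 = 0.065141·0.3409 + 0.007471·10.5987 = 0.1014  (JPMorgan)
  w_1 = 0.065141·1.3789 + 0.007471·14.3001 = 0.1967  (Unilever)
  w_2 = 0.065141·1.2656 + 0.007471·8.2814 = 0.1443  (Nike)
  w_3 = 0.065141·5.1950 + 0.007471·29.3410 = 0.5576  (Chevron)
Σw_i=1.0000  μᵀw=0.1470
σ²=wᵀΣw=λ₁·μ_p+λ₂ = 0.065141·0.147 + 0.007471 = 0.017047 ≈ 0.0170


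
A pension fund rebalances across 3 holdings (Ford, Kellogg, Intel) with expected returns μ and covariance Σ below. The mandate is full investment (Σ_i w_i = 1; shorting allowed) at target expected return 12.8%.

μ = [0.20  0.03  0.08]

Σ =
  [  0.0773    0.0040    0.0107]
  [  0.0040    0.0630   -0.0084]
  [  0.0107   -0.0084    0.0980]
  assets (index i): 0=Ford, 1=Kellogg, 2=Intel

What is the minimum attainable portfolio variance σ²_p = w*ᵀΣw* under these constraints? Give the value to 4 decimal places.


0.0320

u=Σ⁻¹μ = [2.4868  0.3955  0.5787]
v=Σ⁻¹𝟙 = [10.6293  16.5936  10.4658]
a=μᵀu=0.555511  b=𝟙ᵀu=3.460926  c=𝟙ᵀv=37.688688  D=ac−b²=8.958481
λ₁=(c·0.128−b)/D = (37.688688·0.128−3.460926)/8.958481 = 0.152172
λ₂=(a−b·0.128)/D = (0.555511−3.460926·0.128)/8.958481 = 0.012559
w* = 0.152172·u + 0.012559·v:
  w_0 = 0.152172·2.4868 + 0.012559·10.6293 = 0.5119  (Ford)
  w_1 = 0.152172·0.3955 + 0.012559·16.5936 = 0.2686  (Kellogg)
  w_2 = 0.152172·0.5787 + 0.012559·10.4658 = 0.2195  (Intel)
Σw_i=1.0000  μᵀw=0.1280
σ²=wᵀΣw=λ₁·μ_p+λ₂ = 0.152172·0.128 + 0.012559 = 0.032037 ≈ 0.0320


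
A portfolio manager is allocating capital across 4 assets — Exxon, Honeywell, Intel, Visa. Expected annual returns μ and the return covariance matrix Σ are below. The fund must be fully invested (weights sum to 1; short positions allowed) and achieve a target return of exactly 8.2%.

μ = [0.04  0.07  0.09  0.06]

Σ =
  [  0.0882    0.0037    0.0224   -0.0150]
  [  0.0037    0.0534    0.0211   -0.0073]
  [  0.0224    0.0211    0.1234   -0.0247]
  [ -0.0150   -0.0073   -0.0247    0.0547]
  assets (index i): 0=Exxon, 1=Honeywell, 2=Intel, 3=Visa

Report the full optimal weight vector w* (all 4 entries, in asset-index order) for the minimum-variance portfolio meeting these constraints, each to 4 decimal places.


-0.2232  0.3439  0.4699  0.4095

x=Σ⁻¹μ = [0.5017  1.2061  0.7820  1.7486]
y=Σ⁻¹𝟙 = [13.2646  18.4181  8.1638  28.0634]
a=μᵀx=0.279792  b=𝟙ᵀx=4.238398  c=𝟙ᵀy=67.909888  D=ac−b²=1.036655
λ₁=(c·0.082−b)/D = (67.909888·0.082−4.238398)/1.036655 = 1.283178
λ₂=(a−b·0.082)/D = (0.279792−4.238398·0.082)/1.036655 = -0.065360
w* = 1.283178·x + -0.065360·y:
  w_0 = 1.283178·0.5017 + -0.065360·13.2646 = -0.2232  (Exxon)
  w_1 = 1.283178·1.2061 + -0.065360·18.4181 = 0.3439  (Honeywell)
  w_2 = 1.283178·0.7820 + -0.065360·8.1638 = 0.4699  (Intel)
  w_3 = 1.283178·1.7486 + -0.065360·28.0634 = 0.4095  (Visa)
Σw_i=1.0000  μᵀw=0.0820
σ²=wᵀΣw=λ₁·μ_p+λ₂ = 1.283178·0.082 + -0.065360 = 0.039860 ≈ 0.0399


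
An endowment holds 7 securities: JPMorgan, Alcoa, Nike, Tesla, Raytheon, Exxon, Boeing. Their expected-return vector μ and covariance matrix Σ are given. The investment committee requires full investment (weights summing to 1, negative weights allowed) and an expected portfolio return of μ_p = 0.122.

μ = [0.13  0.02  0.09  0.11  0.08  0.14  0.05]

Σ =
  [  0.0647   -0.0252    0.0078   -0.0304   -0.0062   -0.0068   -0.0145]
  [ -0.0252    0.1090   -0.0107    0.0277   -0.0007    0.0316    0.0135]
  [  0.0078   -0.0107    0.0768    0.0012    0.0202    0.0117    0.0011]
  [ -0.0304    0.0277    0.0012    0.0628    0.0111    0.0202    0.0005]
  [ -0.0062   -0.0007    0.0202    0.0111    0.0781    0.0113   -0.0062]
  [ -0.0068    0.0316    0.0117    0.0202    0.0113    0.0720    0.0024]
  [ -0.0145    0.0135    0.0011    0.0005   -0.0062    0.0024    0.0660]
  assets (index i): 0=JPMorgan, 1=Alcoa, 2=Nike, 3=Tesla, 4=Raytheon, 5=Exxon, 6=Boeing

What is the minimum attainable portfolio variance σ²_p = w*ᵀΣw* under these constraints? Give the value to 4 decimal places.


p=Σ⁻¹μ = [3.9710  -0.2783  0.2552  3.2194  0.7556  1.3223  1.6812]
q=Σ⁻¹𝟙 = [36.9481  7.9684  6.1305  27.0507  11.7604  2.7054  22.3383]
a=μᵀp=1.217395  b=𝟙ᵀp=10.926443  c=𝟙ᵀq=114.901761  D=ac−b²=20.493681
λ₁=(c·0.122−b)/D = (114.901761·0.122−10.926443)/20.493681 = 0.150855
λ₂=(a−b·0.122)/D = (1.217395−10.926443·0.122)/20.493681 = -0.005642
w* = 0.150855·p + -0.005642·q:
  w_0 = 0.150855·3.9710 + -0.005642·36.9481 = 0.3906  (JPMorgan)
  w_1 = 0.150855·-0.2783 + -0.005642·7.9684 = -0.0869  (Alcoa)
  w_2 = 0.150855·0.2552 + -0.005642·6.1305 = 0.0039  (Nike)
  w_3 = 0.150855·3.2194 + -0.005642·27.0507 = 0.3330  (Tesla)
  w_4 = 0.150855·0.7556 + -0.005642·11.7604 = 0.0476  (Raytheon)
  w_5 = 0.150855·1.3223 + -0.005642·2.7054 = 0.1842  (Exxon)
  w_6 = 0.150855·1.6812 + -0.005642·22.3383 = 0.1276  (Boeing)
Σw_i=1.0000  μᵀw=0.1220
σ²=wᵀΣw=λ₁·μ_p+λ₂ = 0.150855·0.122 + -0.005642 = 0.012762 ≈ 0.0128

0.0128


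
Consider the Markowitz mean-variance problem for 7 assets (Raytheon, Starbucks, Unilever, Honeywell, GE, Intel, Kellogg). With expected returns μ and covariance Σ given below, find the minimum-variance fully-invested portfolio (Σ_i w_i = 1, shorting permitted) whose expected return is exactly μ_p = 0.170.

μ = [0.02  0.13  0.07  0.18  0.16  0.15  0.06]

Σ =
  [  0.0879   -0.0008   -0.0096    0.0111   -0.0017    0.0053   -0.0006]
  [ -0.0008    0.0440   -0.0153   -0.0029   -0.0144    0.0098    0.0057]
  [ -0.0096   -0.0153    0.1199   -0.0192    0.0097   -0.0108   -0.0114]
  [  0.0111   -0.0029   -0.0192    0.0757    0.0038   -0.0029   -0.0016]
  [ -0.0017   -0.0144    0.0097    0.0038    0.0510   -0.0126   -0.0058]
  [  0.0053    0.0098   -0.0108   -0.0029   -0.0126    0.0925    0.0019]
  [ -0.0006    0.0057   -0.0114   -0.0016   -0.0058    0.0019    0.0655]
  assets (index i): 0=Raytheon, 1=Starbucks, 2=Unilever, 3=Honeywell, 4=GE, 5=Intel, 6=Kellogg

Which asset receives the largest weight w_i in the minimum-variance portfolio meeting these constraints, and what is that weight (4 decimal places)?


GE (0.3650)

u=Σ⁻¹μ = [0.0591  4.5690  1.5473  2.8099  4.5562  1.9989  1.2024]
v=Σ⁻¹𝟙 = [11.3851  34.6559  16.6925  16.4362  30.5689  12.7453  17.9995]
a=μᵀu=2.310215  b=𝟙ᵀu=16.742760  c=𝟙ᵀv=140.483457  D=ac−b²=44.226939
λ₁=(c·0.170−b)/D = (140.483457·0.170−16.742760)/44.226939 = 0.161427
λ₂=(a−b·0.170)/D = (2.310215−16.742760·0.170)/44.226939 = -0.012121
w* = 0.161427·u + -0.012121·v:
  w_0 = 0.161427·0.0591 + -0.012121·11.3851 = -0.1285  (Raytheon)
  w_1 = 0.161427·4.5690 + -0.012121·34.6559 = 0.3175  (Starbucks)
  w_2 = 0.161427·1.5473 + -0.012121·16.6925 = 0.0475  (Unilever)
  w_3 = 0.161427·2.8099 + -0.012121·16.4362 = 0.2544  (Honeywell)
  w_4 = 0.161427·4.5562 + -0.012121·30.5689 = 0.3650  (GE)
  w_5 = 0.161427·1.9989 + -0.012121·12.7453 = 0.1682  (Intel)
  w_6 = 0.161427·1.2024 + -0.012121·17.9995 = -0.0241  (Kellogg)
Σw_i=1.0000  μᵀw=0.1700
σ²=wᵀΣw=λ₁·μ_p+λ₂ = 0.161427·0.170 + -0.012121 = 0.015322 ≈ 0.0153


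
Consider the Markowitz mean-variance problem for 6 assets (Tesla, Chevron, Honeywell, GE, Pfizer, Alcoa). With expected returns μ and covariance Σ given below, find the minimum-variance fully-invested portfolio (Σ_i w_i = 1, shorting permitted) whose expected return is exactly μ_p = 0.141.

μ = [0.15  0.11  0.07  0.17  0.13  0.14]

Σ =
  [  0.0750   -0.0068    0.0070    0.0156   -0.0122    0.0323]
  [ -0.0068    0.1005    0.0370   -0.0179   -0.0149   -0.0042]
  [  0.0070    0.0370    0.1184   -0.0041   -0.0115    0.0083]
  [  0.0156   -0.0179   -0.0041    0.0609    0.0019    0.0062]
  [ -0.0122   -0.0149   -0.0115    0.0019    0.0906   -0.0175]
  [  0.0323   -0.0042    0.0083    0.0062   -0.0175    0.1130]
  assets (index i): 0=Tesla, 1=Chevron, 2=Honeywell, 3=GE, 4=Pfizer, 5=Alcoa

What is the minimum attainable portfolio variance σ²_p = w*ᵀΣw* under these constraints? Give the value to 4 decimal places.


0.0146

x=Σ⁻¹μ = [1.4721  2.0214  0.1029  2.8414  2.1235  1.0587]
y=Σ⁻¹𝟙 = [9.9558  14.6515  4.9356  17.1973  16.5615  7.8071]
a=μᵀx=1.357689  b=𝟙ᵀx=9.620056  c=𝟙ᵀy=71.108780  D=ac−b²=3.998150
λ₁=(c·0.141−b)/D = (71.108780·0.141−9.620056)/3.998150 = 0.101617
λ₂=(a−b·0.141)/D = (1.357689−9.620056·0.141)/3.998150 = 0.000315
w* = 0.101617·x + 0.000315·y:
  w_0 = 0.101617·1.4721 + 0.000315·9.9558 = 0.1527  (Tesla)
  w_1 = 0.101617·2.0214 + 0.000315·14.6515 = 0.2100  (Chevron)
  w_2 = 0.101617·0.1029 + 0.000315·4.9356 = 0.0120  (Honeywell)
  w_3 = 0.101617·2.8414 + 0.000315·17.1973 = 0.2942  (GE)
  w_4 = 0.101617·2.1235 + 0.000315·16.5615 = 0.2210  (Pfizer)
  w_5 = 0.101617·1.0587 + 0.000315·7.8071 = 0.1100  (Alcoa)
Σw_i=1.0000  μᵀw=0.1410
σ²=wᵀΣw=λ₁·μ_p+λ₂ = 0.101617·0.141 + 0.000315 = 0.014644 ≈ 0.0146


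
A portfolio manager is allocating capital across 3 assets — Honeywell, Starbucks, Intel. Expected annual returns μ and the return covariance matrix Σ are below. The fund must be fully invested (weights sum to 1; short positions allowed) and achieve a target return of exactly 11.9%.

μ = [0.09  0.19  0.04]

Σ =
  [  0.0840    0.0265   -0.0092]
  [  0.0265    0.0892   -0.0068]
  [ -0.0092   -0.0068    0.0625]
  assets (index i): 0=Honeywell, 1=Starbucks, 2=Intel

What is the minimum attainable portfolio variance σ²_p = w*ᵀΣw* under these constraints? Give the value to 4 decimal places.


0.0310

x=Σ⁻¹μ = [0.5294  2.0444  0.9404]
y=Σ⁻¹𝟙 = [10.9911  9.3662  18.6369]
a=μᵀx=0.473709  b=𝟙ᵀx=3.514260  c=𝟙ᵀy=38.994285  D=ac−b²=6.121919
λ₁=(c·0.119−b)/D = (38.994285·0.119−3.514260)/6.121919 = 0.183939
λ₂=(a−b·0.119)/D = (0.473709−3.514260·0.119)/6.121919 = 0.009068
w* = 0.183939·x + 0.009068·y:
  w_0 = 0.183939·0.5294 + 0.009068·10.9911 = 0.1971  (Honeywell)
  w_1 = 0.183939·2.0444 + 0.009068·9.3662 = 0.4610  (Starbucks)
  w_2 = 0.183939·0.9404 + 0.009068·18.6369 = 0.3420  (Intel)
Σw_i=1.0000  μᵀw=0.1190
σ²=wᵀΣw=λ₁·μ_p+λ₂ = 0.183939·0.119 + 0.009068 = 0.030956 ≈ 0.0310


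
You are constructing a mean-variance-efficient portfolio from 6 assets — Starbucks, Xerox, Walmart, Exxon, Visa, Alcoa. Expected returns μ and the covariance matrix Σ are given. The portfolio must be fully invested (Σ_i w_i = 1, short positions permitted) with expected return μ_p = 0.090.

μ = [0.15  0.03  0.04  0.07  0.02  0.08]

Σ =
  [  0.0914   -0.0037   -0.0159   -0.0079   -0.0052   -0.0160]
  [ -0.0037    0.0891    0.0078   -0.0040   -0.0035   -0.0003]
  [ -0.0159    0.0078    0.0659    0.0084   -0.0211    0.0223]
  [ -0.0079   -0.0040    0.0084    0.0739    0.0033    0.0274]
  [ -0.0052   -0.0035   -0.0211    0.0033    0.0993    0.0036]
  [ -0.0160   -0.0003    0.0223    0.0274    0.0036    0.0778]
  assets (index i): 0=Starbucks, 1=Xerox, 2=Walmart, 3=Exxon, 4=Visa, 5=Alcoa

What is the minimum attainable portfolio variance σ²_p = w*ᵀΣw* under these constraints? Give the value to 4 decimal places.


0.0167

x=Σ⁻¹μ = [2.0464  0.4066  0.7748  0.7276  0.4288  0.9525]
y=Σ⁻¹𝟙 = [17.6758  11.3593  19.2859  10.7591  14.9004  6.5258]
a=μᵀx=0.485864  b=𝟙ᵀx=5.336786  c=𝟙ᵀy=80.506194  D=ac−b²=10.633748
λ₁=(c·0.090−b)/D = (80.506194·0.090−5.336786)/10.633748 = 0.179501
λ₂=(a−b·0.090)/D = (0.485864−5.336786·0.090)/10.633748 = 0.000522
w* = 0.179501·x + 0.000522·y:
  w_0 = 0.179501·2.0464 + 0.000522·17.6758 = 0.3766  (Starbucks)
  w_1 = 0.179501·0.4066 + 0.000522·11.3593 = 0.0789  (Xerox)
  w_2 = 0.179501·0.7748 + 0.000522·19.2859 = 0.1492  (Walmart)
  w_3 = 0.179501·0.7276 + 0.000522·10.7591 = 0.1362  (Exxon)
  w_4 = 0.179501·0.4288 + 0.000522·14.9004 = 0.0848  (Visa)
  w_5 = 0.179501·0.9525 + 0.000522·6.5258 = 0.1744  (Alcoa)
Σw_i=1.0000  μᵀw=0.0900
σ²=wᵀΣw=λ₁·μ_p+λ₂ = 0.179501·0.090 + 0.000522 = 0.016677 ≈ 0.0167


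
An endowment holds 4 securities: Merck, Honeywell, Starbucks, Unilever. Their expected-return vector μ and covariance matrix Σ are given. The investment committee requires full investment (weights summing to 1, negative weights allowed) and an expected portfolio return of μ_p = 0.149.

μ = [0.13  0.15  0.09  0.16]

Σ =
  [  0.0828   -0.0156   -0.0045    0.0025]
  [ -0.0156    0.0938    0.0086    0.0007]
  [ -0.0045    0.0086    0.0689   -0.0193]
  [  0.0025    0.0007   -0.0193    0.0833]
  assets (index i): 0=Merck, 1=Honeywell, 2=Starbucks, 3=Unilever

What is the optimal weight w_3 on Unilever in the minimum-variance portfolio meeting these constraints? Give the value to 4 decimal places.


0.4005

x=Σ⁻¹μ = [1.9285  1.7329  1.8540  2.2779]
y=Σ⁻¹𝟙 = [14.7350  11.3000  18.4772  15.7486]
a=μᵀx=1.041961  b=𝟙ᵀx=7.793269  c=𝟙ᵀy=60.260745  D=ac−b²=2.054280
λ₁=(c·0.149−b)/D = (60.260745·0.149−7.793269)/2.054280 = 0.577128
λ₂=(a−b·0.149)/D = (1.041961−7.793269·0.149)/2.054280 = -0.058043
w* = 0.577128·x + -0.058043·y:
  w_0 = 0.577128·1.9285 + -0.058043·14.7350 = 0.2577  (Merck)
  w_1 = 0.577128·1.7329 + -0.058043·11.3000 = 0.3442  (Honeywell)
  w_2 = 0.577128·1.8540 + -0.058043·18.4772 = -0.0025  (Starbucks)
  w_3 = 0.577128·2.2779 + -0.058043·15.7486 = 0.4005  (Unilever)
Σw_i=1.0000  μᵀw=0.1490
σ²=wᵀΣw=λ₁·μ_p+λ₂ = 0.577128·0.149 + -0.058043 = 0.027949 ≈ 0.0279


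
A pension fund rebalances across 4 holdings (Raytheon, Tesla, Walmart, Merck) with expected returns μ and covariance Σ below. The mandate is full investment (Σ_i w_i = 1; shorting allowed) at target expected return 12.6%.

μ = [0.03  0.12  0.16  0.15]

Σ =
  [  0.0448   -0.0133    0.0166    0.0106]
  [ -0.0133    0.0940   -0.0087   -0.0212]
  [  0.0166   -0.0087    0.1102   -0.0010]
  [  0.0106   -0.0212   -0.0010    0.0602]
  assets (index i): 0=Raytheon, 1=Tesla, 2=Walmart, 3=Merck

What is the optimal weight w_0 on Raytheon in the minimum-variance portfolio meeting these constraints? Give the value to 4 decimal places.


x=Σ⁻¹μ = [-0.0854  2.1619  1.6654  3.2957]
y=Σ⁻¹𝟙 = [20.3591  18.6780  7.6612  19.7314]
a=μᵀx=1.017690  b=𝟙ᵀx=7.037641  c=𝟙ᵀy=66.429757  D=ac−b²=18.076483
λ₁=(c·0.126−b)/D = (66.429757·0.126−7.037641)/18.076483 = 0.073715
λ₂=(a−b·0.126)/D = (1.017690−7.037641·0.126)/18.076483 = 0.007244
w* = 0.073715·x + 0.007244·y:
  w_0 = 0.073715·-0.0854 + 0.007244·20.3591 = 0.1412  (Raytheon)
  w_1 = 0.073715·2.1619 + 0.007244·18.6780 = 0.2947  (Tesla)
  w_2 = 0.073715·1.6654 + 0.007244·7.6612 = 0.1783  (Walmart)
  w_3 = 0.073715·3.2957 + 0.007244·19.7314 = 0.3859  (Merck)
Σw_i=1.0000  μᵀw=0.1260
σ²=wᵀΣw=λ₁·μ_p+λ₂ = 0.073715·0.126 + 0.007244 = 0.016532 ≈ 0.0165

0.1412


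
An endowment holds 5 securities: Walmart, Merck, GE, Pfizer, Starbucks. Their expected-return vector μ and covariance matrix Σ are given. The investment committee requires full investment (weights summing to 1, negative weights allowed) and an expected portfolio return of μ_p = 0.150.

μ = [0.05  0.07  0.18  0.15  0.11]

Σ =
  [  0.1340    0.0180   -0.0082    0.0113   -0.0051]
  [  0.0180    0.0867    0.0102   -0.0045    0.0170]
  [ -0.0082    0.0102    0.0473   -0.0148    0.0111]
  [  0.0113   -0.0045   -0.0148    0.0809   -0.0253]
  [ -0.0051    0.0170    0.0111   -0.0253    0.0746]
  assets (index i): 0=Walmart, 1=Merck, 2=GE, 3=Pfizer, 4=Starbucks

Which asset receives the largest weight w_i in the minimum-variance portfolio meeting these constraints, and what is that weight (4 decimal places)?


GE (0.4339)

u=Σ⁻¹μ = [0.4508  -0.0217  4.4373  3.2078  1.9380]
v=Σ⁻¹𝟙 = [7.0818  5.1328  24.0545  21.1606  16.3166]
a=μᵀu=1.514071  b=𝟙ᵀu=10.012104  c=𝟙ᵀv=73.746215  D=ac−b²=11.414745
λ₁=(c·0.150−b)/D = (73.746215·0.150−10.012104)/11.414745 = 0.091971
λ₂=(a−b·0.150)/D = (1.514071−10.012104·0.150)/11.414745 = 0.001074
w* = 0.091971·u + 0.001074·v:
  w_0 = 0.091971·0.4508 + 0.001074·7.0818 = 0.0491  (Walmart)
  w_1 = 0.091971·-0.0217 + 0.001074·5.1328 = 0.0035  (Merck)
  w_2 = 0.091971·4.4373 + 0.001074·24.0545 = 0.4339  (GE)
  w_3 = 0.091971·3.2078 + 0.001074·21.1606 = 0.3177  (Pfizer)
  w_4 = 0.091971·1.9380 + 0.001074·16.3166 = 0.1958  (Starbucks)
Σw_i=1.0000  μᵀw=0.1500
σ²=wᵀΣw=λ₁·μ_p+λ₂ = 0.091971·0.150 + 0.001074 = 0.014869 ≈ 0.0149


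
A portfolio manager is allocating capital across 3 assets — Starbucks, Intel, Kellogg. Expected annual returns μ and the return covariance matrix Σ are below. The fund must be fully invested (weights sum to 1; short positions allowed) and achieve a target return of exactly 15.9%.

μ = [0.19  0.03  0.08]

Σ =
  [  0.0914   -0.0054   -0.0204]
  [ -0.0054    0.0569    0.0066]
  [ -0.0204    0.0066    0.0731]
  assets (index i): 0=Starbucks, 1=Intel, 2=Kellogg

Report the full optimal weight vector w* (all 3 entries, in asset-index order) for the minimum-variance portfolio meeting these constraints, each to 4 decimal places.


p=Σ⁻¹μ = [2.5007  0.5626  1.7415]
q=Σ⁻¹𝟙 = [15.6355  17.1452  16.4953]
a=μᵀp=0.631327  b=𝟙ᵀp=4.804733  c=𝟙ᵀq=49.276060  D=ac−b²=8.023850
λ₁=(c·0.159−b)/D = (49.276060·0.159−4.804733)/8.023850 = 0.377644
λ₂=(a−b·0.159)/D = (0.631327−4.804733·0.159)/8.023850 = -0.016529
w* = 0.377644·p + -0.016529·q:
  w_0 = 0.377644·2.5007 + -0.016529·15.6355 = 0.6859  (Starbucks)
  w_1 = 0.377644·0.5626 + -0.016529·17.1452 = -0.0709  (Intel)
  w_2 = 0.377644·1.7415 + -0.016529·16.4953 = 0.3850  (Kellogg)
Σw_i=1.0000  μᵀw=0.1590
σ²=wᵀΣw=λ₁·μ_p+λ₂ = 0.377644·0.159 + -0.016529 = 0.043517 ≈ 0.0435

0.6859  -0.0709  0.3850


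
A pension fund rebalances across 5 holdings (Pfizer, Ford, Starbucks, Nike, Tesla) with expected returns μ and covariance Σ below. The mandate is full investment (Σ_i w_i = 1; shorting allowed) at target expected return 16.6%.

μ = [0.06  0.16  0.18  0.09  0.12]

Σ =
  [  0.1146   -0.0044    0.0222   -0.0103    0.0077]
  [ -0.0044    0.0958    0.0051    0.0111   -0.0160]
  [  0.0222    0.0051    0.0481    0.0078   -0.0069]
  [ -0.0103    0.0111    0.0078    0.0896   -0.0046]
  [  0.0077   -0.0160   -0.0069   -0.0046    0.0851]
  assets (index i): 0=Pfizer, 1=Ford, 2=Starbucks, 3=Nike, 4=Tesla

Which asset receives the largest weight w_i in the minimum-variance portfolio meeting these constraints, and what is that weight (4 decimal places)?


Starbucks (0.5534)

x=Σ⁻¹μ = [-0.2576  1.7414  3.8928  0.5283  2.1050]
y=Σ⁻¹𝟙 = [5.5751  11.1908  17.6587  9.6637  15.3046]
a=μᵀx=1.264018  b=𝟙ᵀx=8.009890  c=𝟙ᵀy=59.392942  D=ac−b²=10.915432
λ₁=(c·0.166−b)/D = (59.392942·0.166−8.009890)/10.915432 = 0.169424
λ₂=(a−b·0.166)/D = (1.264018−8.009890·0.166)/10.915432 = -0.006012
w* = 0.169424·x + -0.006012·y:
  w_0 = 0.169424·-0.2576 + -0.006012·5.5751 = -0.0772  (Pfizer)
  w_1 = 0.169424·1.7414 + -0.006012·11.1908 = 0.2278  (Ford)
  w_2 = 0.169424·3.8928 + -0.006012·17.6587 = 0.5534  (Starbucks)
  w_3 = 0.169424·0.5283 + -0.006012·9.6637 = 0.0314  (Nike)
  w_4 = 0.169424·2.1050 + -0.006012·15.3046 = 0.2646  (Tesla)
Σw_i=1.0000  μᵀw=0.1660
σ²=wᵀΣw=λ₁·μ_p+λ₂ = 0.169424·0.166 + -0.006012 = 0.022112 ≈ 0.0221


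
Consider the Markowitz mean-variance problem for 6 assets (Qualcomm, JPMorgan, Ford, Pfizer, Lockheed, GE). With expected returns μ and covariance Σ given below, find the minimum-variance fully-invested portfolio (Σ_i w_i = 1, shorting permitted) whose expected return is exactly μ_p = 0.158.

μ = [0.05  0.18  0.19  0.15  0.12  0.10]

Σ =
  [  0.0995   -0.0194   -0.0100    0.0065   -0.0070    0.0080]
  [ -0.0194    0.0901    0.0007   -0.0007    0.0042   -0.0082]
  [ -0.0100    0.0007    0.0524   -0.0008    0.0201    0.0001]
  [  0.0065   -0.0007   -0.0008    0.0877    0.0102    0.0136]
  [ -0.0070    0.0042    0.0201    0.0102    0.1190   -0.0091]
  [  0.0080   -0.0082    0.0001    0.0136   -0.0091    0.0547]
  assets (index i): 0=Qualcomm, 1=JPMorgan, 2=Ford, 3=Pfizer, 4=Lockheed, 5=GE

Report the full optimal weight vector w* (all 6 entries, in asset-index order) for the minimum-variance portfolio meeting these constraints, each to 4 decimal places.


p=Σ⁻¹μ = [1.1316  2.3634  3.6799  1.3650  0.3857  1.7350]
q=Σ⁻¹𝟙 = [13.4791  15.2400  19.1653  7.2247  6.1623  17.7886]
a=μᵀp=1.605708  b=𝟙ᵀp=10.660604  c=𝟙ᵀq=79.060040  D=ac−b²=13.298891
λ₁=(c·0.158−b)/D = (79.060040·0.158−10.660604)/13.298891 = 0.137672
λ₂=(a−b·0.158)/D = (1.605708−10.660604·0.158)/13.298891 = -0.005915
w* = 0.137672·p + -0.005915·q:
  w_0 = 0.137672·1.1316 + -0.005915·13.4791 = 0.0761  (Qualcomm)
  w_1 = 0.137672·2.3634 + -0.005915·15.2400 = 0.2352  (JPMorgan)
  w_2 = 0.137672·3.6799 + -0.005915·19.1653 = 0.3933  (Ford)
  w_3 = 0.137672·1.3650 + -0.005915·7.2247 = 0.1452  (Pfizer)
  w_4 = 0.137672·0.3857 + -0.005915·6.1623 = 0.0166  (Lockheed)
  w_5 = 0.137672·1.7350 + -0.005915·17.7886 = 0.1336  (GE)
Σw_i=1.0000  μᵀw=0.1580
σ²=wᵀΣw=λ₁·μ_p+λ₂ = 0.137672·0.158 + -0.005915 = 0.015837 ≈ 0.0158

0.0761  0.2352  0.3933  0.1452  0.0166  0.1336


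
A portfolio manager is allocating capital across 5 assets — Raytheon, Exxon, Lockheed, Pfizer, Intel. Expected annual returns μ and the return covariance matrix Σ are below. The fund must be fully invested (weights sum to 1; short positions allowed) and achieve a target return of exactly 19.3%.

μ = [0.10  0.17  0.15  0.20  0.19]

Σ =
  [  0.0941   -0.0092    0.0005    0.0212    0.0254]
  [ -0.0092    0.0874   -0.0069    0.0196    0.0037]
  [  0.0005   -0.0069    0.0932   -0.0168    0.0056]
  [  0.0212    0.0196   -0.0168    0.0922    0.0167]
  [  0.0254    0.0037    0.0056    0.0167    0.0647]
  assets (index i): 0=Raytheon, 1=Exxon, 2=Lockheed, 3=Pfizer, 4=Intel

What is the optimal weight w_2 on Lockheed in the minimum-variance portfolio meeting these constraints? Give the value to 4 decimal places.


x=Σ⁻¹μ = [0.2489  1.6453  1.9125  1.7241  2.1343]
y=Σ⁻¹𝟙 = [7.6050  11.1891  12.3104  7.3559  8.8663]
a=μᵀx=1.341789  b=𝟙ᵀx=7.664992  c=𝟙ᵀy=47.326768  D=ac−b²=4.750418
λ₁=(c·0.193−b)/D = (47.326768·0.193−7.664992)/4.750418 = 0.309252
λ₂=(a−b·0.193)/D = (1.341789−7.664992·0.193)/4.750418 = -0.028956
w* = 0.309252·x + -0.028956·y:
  w_0 = 0.309252·0.2489 + -0.028956·7.6050 = -0.1433  (Raytheon)
  w_1 = 0.309252·1.6453 + -0.028956·11.1891 = 0.1848  (Exxon)
  w_2 = 0.309252·1.9125 + -0.028956·12.3104 = 0.2350  (Lockheed)
  w_3 = 0.309252·1.7241 + -0.028956·7.3559 = 0.3202  (Pfizer)
  w_4 = 0.309252·2.1343 + -0.028956·8.8663 = 0.4033  (Intel)
Σw_i=1.0000  μᵀw=0.1930
σ²=wᵀΣw=λ₁·μ_p+λ₂ = 0.309252·0.193 + -0.028956 = 0.030729 ≈ 0.0307

0.2350


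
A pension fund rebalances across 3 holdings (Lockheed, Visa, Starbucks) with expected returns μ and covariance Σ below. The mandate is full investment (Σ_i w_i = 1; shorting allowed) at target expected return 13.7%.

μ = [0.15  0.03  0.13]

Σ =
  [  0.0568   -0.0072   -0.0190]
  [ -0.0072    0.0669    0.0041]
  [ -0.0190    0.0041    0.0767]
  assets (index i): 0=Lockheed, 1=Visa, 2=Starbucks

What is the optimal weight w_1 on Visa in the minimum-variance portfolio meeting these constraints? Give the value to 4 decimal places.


0.0420

u=Σ⁻¹μ = [3.5781  0.6775  2.5451]
v=Σ⁻¹𝟙 = [25.9222  16.5993  18.5719]
a=μᵀu=0.887893  b=𝟙ᵀu=6.800657  c=𝟙ᵀv=61.093433  D=ac−b²=7.995483
λ₁=(c·0.137−b)/D = (61.093433·0.137−6.800657)/7.995483 = 0.196254
λ₂=(a−b·0.137)/D = (0.887893−6.800657·0.137)/7.995483 = -0.005478
w* = 0.196254·u + -0.005478·v:
  w_0 = 0.196254·3.5781 + -0.005478·25.9222 = 0.5602  (Lockheed)
  w_1 = 0.196254·0.6775 + -0.005478·16.5993 = 0.0420  (Visa)
  w_2 = 0.196254·2.5451 + -0.005478·18.5719 = 0.3977  (Starbucks)
Σw_i=1.0000  μᵀw=0.1370
σ²=wᵀΣw=λ₁·μ_p+λ₂ = 0.196254·0.137 + -0.005478 = 0.021409 ≈ 0.0214


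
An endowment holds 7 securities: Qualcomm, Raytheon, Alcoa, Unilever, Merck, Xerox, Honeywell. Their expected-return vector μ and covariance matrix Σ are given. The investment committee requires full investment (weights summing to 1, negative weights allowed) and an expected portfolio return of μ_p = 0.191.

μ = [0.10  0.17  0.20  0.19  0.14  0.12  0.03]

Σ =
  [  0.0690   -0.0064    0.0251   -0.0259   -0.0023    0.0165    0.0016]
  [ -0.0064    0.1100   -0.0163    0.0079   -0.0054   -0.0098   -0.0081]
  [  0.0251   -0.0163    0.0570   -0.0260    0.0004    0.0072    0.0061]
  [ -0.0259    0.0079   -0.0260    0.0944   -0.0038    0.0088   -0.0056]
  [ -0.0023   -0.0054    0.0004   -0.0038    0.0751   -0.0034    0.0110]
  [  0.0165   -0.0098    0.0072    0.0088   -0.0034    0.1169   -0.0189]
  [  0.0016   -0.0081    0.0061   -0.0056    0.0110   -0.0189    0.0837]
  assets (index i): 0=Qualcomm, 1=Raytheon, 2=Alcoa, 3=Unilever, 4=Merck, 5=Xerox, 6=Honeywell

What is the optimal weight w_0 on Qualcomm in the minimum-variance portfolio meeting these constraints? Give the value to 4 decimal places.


0.0194

p=Σ⁻¹μ = [1.0355  2.3029  5.2333  3.5951  2.2035  0.5872  0.2636]
q=Σ⁻¹𝟙 = [13.5737  14.0294  22.2815  19.9055  14.1225  7.3861  12.5654]
a=μᵀp=2.611639  b=𝟙ᵀp=15.221141  c=𝟙ᵀq=103.863958  D=ac−b²=39.572016
λ₁=(c·0.191−b)/D = (103.863958·0.191−15.221141)/39.572016 = 0.116670
λ₂=(a−b·0.191)/D = (2.611639−15.221141·0.191)/39.572016 = -0.007470
w* = 0.116670·p + -0.007470·q:
  w_0 = 0.116670·1.0355 + -0.007470·13.5737 = 0.0194  (Qualcomm)
  w_1 = 0.116670·2.3029 + -0.007470·14.0294 = 0.1639  (Raytheon)
  w_2 = 0.116670·5.2333 + -0.007470·22.2815 = 0.4441  (Alcoa)
  w_3 = 0.116670·3.5951 + -0.007470·19.9055 = 0.2707  (Unilever)
  w_4 = 0.116670·2.2035 + -0.007470·14.1225 = 0.1516  (Merck)
  w_5 = 0.116670·0.5872 + -0.007470·7.3861 = 0.0133  (Xerox)
  w_6 = 0.116670·0.2636 + -0.007470·12.5654 = -0.0631  (Honeywell)
Σw_i=1.0000  μᵀw=0.1910
σ²=wᵀΣw=λ₁·μ_p+λ₂ = 0.116670·0.191 + -0.007470 = 0.014814 ≈ 0.0148


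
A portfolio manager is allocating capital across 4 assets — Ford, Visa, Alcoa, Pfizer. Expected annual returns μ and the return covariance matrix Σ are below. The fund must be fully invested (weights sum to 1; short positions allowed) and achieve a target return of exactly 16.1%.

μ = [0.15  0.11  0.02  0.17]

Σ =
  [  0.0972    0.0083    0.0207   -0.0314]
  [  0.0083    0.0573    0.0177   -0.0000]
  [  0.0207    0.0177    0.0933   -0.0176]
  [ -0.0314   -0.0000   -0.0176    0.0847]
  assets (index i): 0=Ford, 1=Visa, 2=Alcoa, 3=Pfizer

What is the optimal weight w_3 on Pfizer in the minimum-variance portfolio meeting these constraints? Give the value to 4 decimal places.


0.4585

x=Σ⁻¹μ = [2.3460  1.6015  -0.0700  2.8622]
y=Σ⁻¹𝟙 = [13.3148  12.7920  8.8421  18.5798]
a=μᵀx=1.013249  b=𝟙ᵀx=6.739744  c=𝟙ᵀy=53.528686  D=ac−b²=8.813750
λ₁=(c·0.161−b)/D = (53.528686·0.161−6.739744)/8.813750 = 0.213119
λ₂=(a−b·0.161)/D = (1.013249−6.739744·0.161)/8.813750 = -0.008152
w* = 0.213119·x + -0.008152·y:
  w_0 = 0.213119·2.3460 + -0.008152·13.3148 = 0.3914  (Ford)
  w_1 = 0.213119·1.6015 + -0.008152·12.7920 = 0.2370  (Visa)
  w_2 = 0.213119·-0.0700 + -0.008152·8.8421 = -0.0870  (Alcoa)
  w_3 = 0.213119·2.8622 + -0.008152·18.5798 = 0.4585  (Pfizer)
Σw_i=1.0000  μᵀw=0.1610
σ²=wᵀΣw=λ₁·μ_p+λ₂ = 0.213119·0.161 + -0.008152 = 0.026160 ≈ 0.0262


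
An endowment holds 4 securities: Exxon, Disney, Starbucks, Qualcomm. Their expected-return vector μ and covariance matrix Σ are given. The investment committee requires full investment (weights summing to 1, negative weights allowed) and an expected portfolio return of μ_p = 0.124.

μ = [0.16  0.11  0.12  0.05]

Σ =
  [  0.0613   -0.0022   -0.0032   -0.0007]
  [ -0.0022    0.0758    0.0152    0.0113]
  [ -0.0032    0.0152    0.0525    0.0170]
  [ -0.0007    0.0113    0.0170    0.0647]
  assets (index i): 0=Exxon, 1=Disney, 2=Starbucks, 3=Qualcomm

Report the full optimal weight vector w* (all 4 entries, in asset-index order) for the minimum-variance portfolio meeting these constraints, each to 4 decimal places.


u=Σ⁻¹μ = [2.7607  1.0984  2.1184  0.0542]
v=Σ⁻¹𝟙 = [17.5007  9.3413  14.0690  10.3172]
a=μᵀu=0.819466  b=𝟙ᵀu=6.031794  c=𝟙ᵀv=51.228167  D=ac−b²=5.597207
λ₁=(c·0.124−b)/D = (51.228167·0.124−6.031794)/5.597207 = 0.057260
λ₂=(a−b·0.124)/D = (0.819466−6.031794·0.124)/5.597207 = 0.012778
w* = 0.057260·u + 0.012778·v:
  w_0 = 0.057260·2.7607 + 0.012778·17.5007 = 0.3817  (Exxon)
  w_1 = 0.057260·1.0984 + 0.012778·9.3413 = 0.1823  (Disney)
  w_2 = 0.057260·2.1184 + 0.012778·14.0690 = 0.3011  (Starbucks)
  w_3 = 0.057260·0.0542 + 0.012778·10.3172 = 0.1349  (Qualcomm)
Σw_i=1.0000  μᵀw=0.1240
σ²=wᵀΣw=λ₁·μ_p+λ₂ = 0.057260·0.124 + 0.012778 = 0.019879 ≈ 0.0199

0.3817  0.1823  0.3011  0.1349


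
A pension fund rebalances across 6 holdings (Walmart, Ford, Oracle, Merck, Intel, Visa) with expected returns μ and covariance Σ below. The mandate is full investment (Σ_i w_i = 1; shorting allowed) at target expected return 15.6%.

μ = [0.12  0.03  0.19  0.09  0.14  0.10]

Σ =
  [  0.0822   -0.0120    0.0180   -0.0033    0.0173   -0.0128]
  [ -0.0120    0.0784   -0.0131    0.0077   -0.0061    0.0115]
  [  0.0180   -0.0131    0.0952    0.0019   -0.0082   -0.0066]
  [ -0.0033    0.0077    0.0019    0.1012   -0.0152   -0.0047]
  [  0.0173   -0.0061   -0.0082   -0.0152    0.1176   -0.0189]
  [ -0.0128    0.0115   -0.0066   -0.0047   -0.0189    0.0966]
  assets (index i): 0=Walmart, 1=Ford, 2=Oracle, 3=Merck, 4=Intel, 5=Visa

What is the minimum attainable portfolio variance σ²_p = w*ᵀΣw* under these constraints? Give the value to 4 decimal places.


0.0286

x=Σ⁻¹μ = [1.0492  0.6742  2.1192  1.1517  1.6270  1.6131]
y=Σ⁻¹𝟙 = [11.7073  14.3341  12.0421  11.4080  12.0789  13.9379]
a=μᵀx=1.041522  b=𝟙ᵀx=8.234438  c=𝟙ᵀy=75.508162  D=ac−b²=10.837411
λ₁=(c·0.156−b)/D = (75.508162·0.156−8.234438)/10.837411 = 0.327092
λ₂=(a−b·0.156)/D = (1.041522−8.234438·0.156)/10.837411 = -0.022427
w* = 0.327092·x + -0.022427·y:
  w_0 = 0.327092·1.0492 + -0.022427·11.7073 = 0.0806  (Walmart)
  w_1 = 0.327092·0.6742 + -0.022427·14.3341 = -0.1009  (Ford)
  w_2 = 0.327092·2.1192 + -0.022427·12.0421 = 0.4231  (Oracle)
  w_3 = 0.327092·1.1517 + -0.022427·11.4080 = 0.1209  (Merck)
  w_4 = 0.327092·1.6270 + -0.022427·12.0789 = 0.2613  (Intel)
  w_5 = 0.327092·1.6131 + -0.022427·13.9379 = 0.2151  (Visa)
Σw_i=1.0000  μᵀw=0.1560
σ²=wᵀΣw=λ₁·μ_p+λ₂ = 0.327092·0.156 + -0.022427 = 0.028599 ≈ 0.0286


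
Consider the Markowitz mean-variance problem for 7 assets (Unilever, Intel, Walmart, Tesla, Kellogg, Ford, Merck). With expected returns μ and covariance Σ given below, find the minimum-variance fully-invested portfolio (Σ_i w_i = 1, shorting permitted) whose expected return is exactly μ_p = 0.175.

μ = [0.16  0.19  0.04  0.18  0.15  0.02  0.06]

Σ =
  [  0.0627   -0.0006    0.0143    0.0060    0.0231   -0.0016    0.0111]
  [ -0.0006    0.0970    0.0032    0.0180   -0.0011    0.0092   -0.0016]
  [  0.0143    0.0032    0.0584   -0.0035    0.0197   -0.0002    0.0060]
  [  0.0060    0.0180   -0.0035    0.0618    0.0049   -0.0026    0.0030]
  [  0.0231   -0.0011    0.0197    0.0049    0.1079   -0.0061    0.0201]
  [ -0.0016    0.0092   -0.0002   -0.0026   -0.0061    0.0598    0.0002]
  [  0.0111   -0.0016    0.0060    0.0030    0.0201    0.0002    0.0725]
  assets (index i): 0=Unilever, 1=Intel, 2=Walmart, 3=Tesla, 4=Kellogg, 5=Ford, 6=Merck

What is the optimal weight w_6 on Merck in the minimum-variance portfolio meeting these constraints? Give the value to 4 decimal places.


0.0131

p=Σ⁻¹μ = [2.0244  1.5485  -0.0775  2.1952  0.8636  0.3329  0.2271]
q=Σ⁻¹𝟙 = [9.0164  5.8514  13.3395  14.3236  3.4413  17.0489  9.8440]
a=μᵀp=1.159960  b=𝟙ᵀp=7.114033  c=𝟙ᵀq=72.865137  D=ac−b²=33.911191
λ₁=(c·0.175−b)/D = (72.865137·0.175−7.114033)/33.911191 = 0.166239
λ₂=(a−b·0.175)/D = (1.159960−7.114033·0.175)/33.911191 = -0.002506
w* = 0.166239·p + -0.002506·q:
  w_0 = 0.166239·2.0244 + -0.002506·9.0164 = 0.3139  (Unilever)
  w_1 = 0.166239·1.5485 + -0.002506·5.8514 = 0.2427  (Intel)
  w_2 = 0.166239·-0.0775 + -0.002506·13.3395 = -0.0463  (Walmart)
  w_3 = 0.166239·2.1952 + -0.002506·14.3236 = 0.3290  (Tesla)
  w_4 = 0.166239·0.8636 + -0.002506·3.4413 = 0.1349  (Kellogg)
  w_5 = 0.166239·0.3329 + -0.002506·17.0489 = 0.0126  (Ford)
  w_6 = 0.166239·0.2271 + -0.002506·9.8440 = 0.0131  (Merck)
Σw_i=1.0000  μᵀw=0.1750
σ²=wᵀΣw=λ₁·μ_p+λ₂ = 0.166239·0.175 + -0.002506 = 0.026585 ≈ 0.0266
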